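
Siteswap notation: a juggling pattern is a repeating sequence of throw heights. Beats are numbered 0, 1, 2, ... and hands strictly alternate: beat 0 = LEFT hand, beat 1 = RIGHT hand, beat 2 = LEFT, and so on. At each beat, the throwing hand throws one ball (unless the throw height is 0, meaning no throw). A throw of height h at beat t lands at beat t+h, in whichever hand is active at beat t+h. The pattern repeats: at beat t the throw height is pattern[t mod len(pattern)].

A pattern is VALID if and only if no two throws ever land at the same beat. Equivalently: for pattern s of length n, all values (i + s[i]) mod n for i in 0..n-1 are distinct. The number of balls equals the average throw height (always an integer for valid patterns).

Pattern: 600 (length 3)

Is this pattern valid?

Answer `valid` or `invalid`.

i=0: (i + s[i]) mod n = (0 + 6) mod 3 = 0
i=1: (i + s[i]) mod n = (1 + 0) mod 3 = 1
i=2: (i + s[i]) mod n = (2 + 0) mod 3 = 2
Residues: [0, 1, 2], distinct: True

Answer: valid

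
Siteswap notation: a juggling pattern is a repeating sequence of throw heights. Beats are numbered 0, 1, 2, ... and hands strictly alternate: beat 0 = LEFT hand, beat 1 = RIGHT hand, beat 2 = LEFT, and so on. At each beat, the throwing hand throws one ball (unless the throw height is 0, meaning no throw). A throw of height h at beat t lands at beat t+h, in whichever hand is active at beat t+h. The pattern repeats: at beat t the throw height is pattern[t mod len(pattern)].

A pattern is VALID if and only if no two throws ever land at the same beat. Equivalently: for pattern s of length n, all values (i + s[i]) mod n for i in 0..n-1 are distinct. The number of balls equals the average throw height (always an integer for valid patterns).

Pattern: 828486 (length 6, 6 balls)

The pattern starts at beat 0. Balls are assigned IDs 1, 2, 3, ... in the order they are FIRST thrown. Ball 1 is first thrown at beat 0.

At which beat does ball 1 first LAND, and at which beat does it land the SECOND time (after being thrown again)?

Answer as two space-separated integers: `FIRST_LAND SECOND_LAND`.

Beat 0 (L): throw ball1 h=8 -> lands@8:L; in-air after throw: [b1@8:L]
Beat 1 (R): throw ball2 h=2 -> lands@3:R; in-air after throw: [b2@3:R b1@8:L]
Beat 2 (L): throw ball3 h=8 -> lands@10:L; in-air after throw: [b2@3:R b1@8:L b3@10:L]
Beat 3 (R): throw ball2 h=4 -> lands@7:R; in-air after throw: [b2@7:R b1@8:L b3@10:L]
Beat 4 (L): throw ball4 h=8 -> lands@12:L; in-air after throw: [b2@7:R b1@8:L b3@10:L b4@12:L]
Beat 5 (R): throw ball5 h=6 -> lands@11:R; in-air after throw: [b2@7:R b1@8:L b3@10:L b5@11:R b4@12:L]
Beat 6 (L): throw ball6 h=8 -> lands@14:L; in-air after throw: [b2@7:R b1@8:L b3@10:L b5@11:R b4@12:L b6@14:L]
Beat 7 (R): throw ball2 h=2 -> lands@9:R; in-air after throw: [b1@8:L b2@9:R b3@10:L b5@11:R b4@12:L b6@14:L]
Beat 8 (L): throw ball1 h=8 -> lands@16:L; in-air after throw: [b2@9:R b3@10:L b5@11:R b4@12:L b6@14:L b1@16:L]
Beat 9 (R): throw ball2 h=4 -> lands@13:R; in-air after throw: [b3@10:L b5@11:R b4@12:L b2@13:R b6@14:L b1@16:L]
Beat 10 (L): throw ball3 h=8 -> lands@18:L; in-air after throw: [b5@11:R b4@12:L b2@13:R b6@14:L b1@16:L b3@18:L]
Beat 11 (R): throw ball5 h=6 -> lands@17:R; in-air after throw: [b4@12:L b2@13:R b6@14:L b1@16:L b5@17:R b3@18:L]
Ball 1: thrown@0 h=8 -> first land @8; rethrown@8 h=8 -> second land @16

Answer: 8 16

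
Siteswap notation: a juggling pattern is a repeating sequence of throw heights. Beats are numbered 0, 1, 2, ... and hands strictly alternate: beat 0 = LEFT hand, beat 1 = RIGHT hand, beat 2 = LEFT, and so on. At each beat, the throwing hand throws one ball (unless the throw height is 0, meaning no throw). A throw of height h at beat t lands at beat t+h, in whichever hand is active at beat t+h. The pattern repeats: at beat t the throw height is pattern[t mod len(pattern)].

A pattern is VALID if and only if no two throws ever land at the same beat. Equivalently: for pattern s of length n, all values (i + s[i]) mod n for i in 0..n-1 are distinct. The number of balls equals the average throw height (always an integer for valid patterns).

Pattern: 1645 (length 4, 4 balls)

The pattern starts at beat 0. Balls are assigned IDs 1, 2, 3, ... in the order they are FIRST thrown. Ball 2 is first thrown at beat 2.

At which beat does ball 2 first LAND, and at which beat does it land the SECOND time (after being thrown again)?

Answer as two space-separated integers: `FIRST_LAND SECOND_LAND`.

Beat 0 (L): throw ball1 h=1 -> lands@1:R; in-air after throw: [b1@1:R]
Beat 1 (R): throw ball1 h=6 -> lands@7:R; in-air after throw: [b1@7:R]
Beat 2 (L): throw ball2 h=4 -> lands@6:L; in-air after throw: [b2@6:L b1@7:R]
Beat 3 (R): throw ball3 h=5 -> lands@8:L; in-air after throw: [b2@6:L b1@7:R b3@8:L]
Beat 4 (L): throw ball4 h=1 -> lands@5:R; in-air after throw: [b4@5:R b2@6:L b1@7:R b3@8:L]
Beat 5 (R): throw ball4 h=6 -> lands@11:R; in-air after throw: [b2@6:L b1@7:R b3@8:L b4@11:R]
Beat 6 (L): throw ball2 h=4 -> lands@10:L; in-air after throw: [b1@7:R b3@8:L b2@10:L b4@11:R]
Beat 7 (R): throw ball1 h=5 -> lands@12:L; in-air after throw: [b3@8:L b2@10:L b4@11:R b1@12:L]
Beat 8 (L): throw ball3 h=1 -> lands@9:R; in-air after throw: [b3@9:R b2@10:L b4@11:R b1@12:L]
Beat 9 (R): throw ball3 h=6 -> lands@15:R; in-air after throw: [b2@10:L b4@11:R b1@12:L b3@15:R]
Beat 10 (L): throw ball2 h=4 -> lands@14:L; in-air after throw: [b4@11:R b1@12:L b2@14:L b3@15:R]
Ball 2: thrown@2 h=4 -> first land @6; rethrown@6 h=4 -> second land @10

Answer: 6 10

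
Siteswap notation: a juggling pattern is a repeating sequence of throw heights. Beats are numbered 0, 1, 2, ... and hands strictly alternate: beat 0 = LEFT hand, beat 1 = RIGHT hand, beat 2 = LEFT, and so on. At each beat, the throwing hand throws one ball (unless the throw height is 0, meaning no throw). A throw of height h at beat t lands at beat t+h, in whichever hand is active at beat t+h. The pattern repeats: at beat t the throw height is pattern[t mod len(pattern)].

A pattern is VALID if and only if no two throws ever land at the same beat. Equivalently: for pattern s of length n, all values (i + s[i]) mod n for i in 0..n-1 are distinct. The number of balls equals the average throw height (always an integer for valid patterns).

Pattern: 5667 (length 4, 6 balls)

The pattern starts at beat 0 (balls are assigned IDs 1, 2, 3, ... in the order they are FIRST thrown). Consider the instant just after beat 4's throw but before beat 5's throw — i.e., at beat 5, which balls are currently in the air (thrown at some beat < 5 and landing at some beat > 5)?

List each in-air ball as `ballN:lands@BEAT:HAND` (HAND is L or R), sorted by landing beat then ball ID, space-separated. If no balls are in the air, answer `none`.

Beat 0 (L): throw ball1 h=5 -> lands@5:R; in-air after throw: [b1@5:R]
Beat 1 (R): throw ball2 h=6 -> lands@7:R; in-air after throw: [b1@5:R b2@7:R]
Beat 2 (L): throw ball3 h=6 -> lands@8:L; in-air after throw: [b1@5:R b2@7:R b3@8:L]
Beat 3 (R): throw ball4 h=7 -> lands@10:L; in-air after throw: [b1@5:R b2@7:R b3@8:L b4@10:L]
Beat 4 (L): throw ball5 h=5 -> lands@9:R; in-air after throw: [b1@5:R b2@7:R b3@8:L b5@9:R b4@10:L]
Beat 5 (R): throw ball1 h=6 -> lands@11:R; in-air after throw: [b2@7:R b3@8:L b5@9:R b4@10:L b1@11:R]

Answer: ball2:lands@7:R ball3:lands@8:L ball5:lands@9:R ball4:lands@10:L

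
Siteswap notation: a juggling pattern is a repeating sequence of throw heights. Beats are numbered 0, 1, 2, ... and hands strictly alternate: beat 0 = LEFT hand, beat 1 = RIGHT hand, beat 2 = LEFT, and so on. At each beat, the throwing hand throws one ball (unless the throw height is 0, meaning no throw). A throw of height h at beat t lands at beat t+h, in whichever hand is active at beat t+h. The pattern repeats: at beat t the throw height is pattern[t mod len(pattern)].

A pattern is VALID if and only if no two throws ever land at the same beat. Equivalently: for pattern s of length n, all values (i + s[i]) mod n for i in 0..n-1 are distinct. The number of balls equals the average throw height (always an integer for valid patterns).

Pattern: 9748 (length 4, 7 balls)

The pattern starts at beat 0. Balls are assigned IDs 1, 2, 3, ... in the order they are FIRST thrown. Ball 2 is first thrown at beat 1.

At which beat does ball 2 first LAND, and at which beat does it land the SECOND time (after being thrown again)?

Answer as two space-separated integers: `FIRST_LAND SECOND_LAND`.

Answer: 8 17

Derivation:
Beat 0 (L): throw ball1 h=9 -> lands@9:R; in-air after throw: [b1@9:R]
Beat 1 (R): throw ball2 h=7 -> lands@8:L; in-air after throw: [b2@8:L b1@9:R]
Beat 2 (L): throw ball3 h=4 -> lands@6:L; in-air after throw: [b3@6:L b2@8:L b1@9:R]
Beat 3 (R): throw ball4 h=8 -> lands@11:R; in-air after throw: [b3@6:L b2@8:L b1@9:R b4@11:R]
Beat 4 (L): throw ball5 h=9 -> lands@13:R; in-air after throw: [b3@6:L b2@8:L b1@9:R b4@11:R b5@13:R]
Beat 5 (R): throw ball6 h=7 -> lands@12:L; in-air after throw: [b3@6:L b2@8:L b1@9:R b4@11:R b6@12:L b5@13:R]
Beat 6 (L): throw ball3 h=4 -> lands@10:L; in-air after throw: [b2@8:L b1@9:R b3@10:L b4@11:R b6@12:L b5@13:R]
Beat 7 (R): throw ball7 h=8 -> lands@15:R; in-air after throw: [b2@8:L b1@9:R b3@10:L b4@11:R b6@12:L b5@13:R b7@15:R]
Beat 8 (L): throw ball2 h=9 -> lands@17:R; in-air after throw: [b1@9:R b3@10:L b4@11:R b6@12:L b5@13:R b7@15:R b2@17:R]
Beat 9 (R): throw ball1 h=7 -> lands@16:L; in-air after throw: [b3@10:L b4@11:R b6@12:L b5@13:R b7@15:R b1@16:L b2@17:R]
Beat 10 (L): throw ball3 h=4 -> lands@14:L; in-air after throw: [b4@11:R b6@12:L b5@13:R b3@14:L b7@15:R b1@16:L b2@17:R]
Beat 11 (R): throw ball4 h=8 -> lands@19:R; in-air after throw: [b6@12:L b5@13:R b3@14:L b7@15:R b1@16:L b2@17:R b4@19:R]
Beat 12 (L): throw ball6 h=9 -> lands@21:R; in-air after throw: [b5@13:R b3@14:L b7@15:R b1@16:L b2@17:R b4@19:R b6@21:R]
Beat 13 (R): throw ball5 h=7 -> lands@20:L; in-air after throw: [b3@14:L b7@15:R b1@16:L b2@17:R b4@19:R b5@20:L b6@21:R]
Beat 14 (L): throw ball3 h=4 -> lands@18:L; in-air after throw: [b7@15:R b1@16:L b2@17:R b3@18:L b4@19:R b5@20:L b6@21:R]
Beat 15 (R): throw ball7 h=8 -> lands@23:R; in-air after throw: [b1@16:L b2@17:R b3@18:L b4@19:R b5@20:L b6@21:R b7@23:R]
Beat 16 (L): throw ball1 h=9 -> lands@25:R; in-air after throw: [b2@17:R b3@18:L b4@19:R b5@20:L b6@21:R b7@23:R b1@25:R]
Beat 17 (R): throw ball2 h=7 -> lands@24:L; in-air after throw: [b3@18:L b4@19:R b5@20:L b6@21:R b7@23:R b2@24:L b1@25:R]
Ball 2: thrown@1 h=7 -> first land @8; rethrown@8 h=9 -> second land @17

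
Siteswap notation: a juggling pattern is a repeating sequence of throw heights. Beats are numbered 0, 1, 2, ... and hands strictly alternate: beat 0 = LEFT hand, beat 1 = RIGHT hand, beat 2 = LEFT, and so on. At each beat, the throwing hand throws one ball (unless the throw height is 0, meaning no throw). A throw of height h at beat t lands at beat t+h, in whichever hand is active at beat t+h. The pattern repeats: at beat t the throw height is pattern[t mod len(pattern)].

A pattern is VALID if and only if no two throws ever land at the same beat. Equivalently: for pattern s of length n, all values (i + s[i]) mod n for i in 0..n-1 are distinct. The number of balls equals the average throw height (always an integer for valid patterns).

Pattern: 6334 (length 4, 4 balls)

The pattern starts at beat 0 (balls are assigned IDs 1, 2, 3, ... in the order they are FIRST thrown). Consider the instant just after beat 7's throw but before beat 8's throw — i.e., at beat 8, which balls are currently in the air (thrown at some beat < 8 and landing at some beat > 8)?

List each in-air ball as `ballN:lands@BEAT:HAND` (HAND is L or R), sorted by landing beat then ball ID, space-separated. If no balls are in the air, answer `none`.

Answer: ball1:lands@9:R ball2:lands@10:L ball4:lands@11:R

Derivation:
Beat 0 (L): throw ball1 h=6 -> lands@6:L; in-air after throw: [b1@6:L]
Beat 1 (R): throw ball2 h=3 -> lands@4:L; in-air after throw: [b2@4:L b1@6:L]
Beat 2 (L): throw ball3 h=3 -> lands@5:R; in-air after throw: [b2@4:L b3@5:R b1@6:L]
Beat 3 (R): throw ball4 h=4 -> lands@7:R; in-air after throw: [b2@4:L b3@5:R b1@6:L b4@7:R]
Beat 4 (L): throw ball2 h=6 -> lands@10:L; in-air after throw: [b3@5:R b1@6:L b4@7:R b2@10:L]
Beat 5 (R): throw ball3 h=3 -> lands@8:L; in-air after throw: [b1@6:L b4@7:R b3@8:L b2@10:L]
Beat 6 (L): throw ball1 h=3 -> lands@9:R; in-air after throw: [b4@7:R b3@8:L b1@9:R b2@10:L]
Beat 7 (R): throw ball4 h=4 -> lands@11:R; in-air after throw: [b3@8:L b1@9:R b2@10:L b4@11:R]
Beat 8 (L): throw ball3 h=6 -> lands@14:L; in-air after throw: [b1@9:R b2@10:L b4@11:R b3@14:L]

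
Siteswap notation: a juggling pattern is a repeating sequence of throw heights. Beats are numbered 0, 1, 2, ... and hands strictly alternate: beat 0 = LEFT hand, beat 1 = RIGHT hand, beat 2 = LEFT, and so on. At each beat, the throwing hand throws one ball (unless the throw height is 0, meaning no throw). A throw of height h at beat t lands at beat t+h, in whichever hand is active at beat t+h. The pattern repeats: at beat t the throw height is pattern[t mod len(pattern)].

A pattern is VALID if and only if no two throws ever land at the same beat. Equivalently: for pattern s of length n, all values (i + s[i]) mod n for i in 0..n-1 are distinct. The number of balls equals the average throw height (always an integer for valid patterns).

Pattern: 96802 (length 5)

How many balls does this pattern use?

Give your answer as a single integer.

Pattern = [9, 6, 8, 0, 2], length n = 5
  position 0: throw height = 9, running sum = 9
  position 1: throw height = 6, running sum = 15
  position 2: throw height = 8, running sum = 23
  position 3: throw height = 0, running sum = 23
  position 4: throw height = 2, running sum = 25
Total sum = 25; balls = sum / n = 25 / 5 = 5

Answer: 5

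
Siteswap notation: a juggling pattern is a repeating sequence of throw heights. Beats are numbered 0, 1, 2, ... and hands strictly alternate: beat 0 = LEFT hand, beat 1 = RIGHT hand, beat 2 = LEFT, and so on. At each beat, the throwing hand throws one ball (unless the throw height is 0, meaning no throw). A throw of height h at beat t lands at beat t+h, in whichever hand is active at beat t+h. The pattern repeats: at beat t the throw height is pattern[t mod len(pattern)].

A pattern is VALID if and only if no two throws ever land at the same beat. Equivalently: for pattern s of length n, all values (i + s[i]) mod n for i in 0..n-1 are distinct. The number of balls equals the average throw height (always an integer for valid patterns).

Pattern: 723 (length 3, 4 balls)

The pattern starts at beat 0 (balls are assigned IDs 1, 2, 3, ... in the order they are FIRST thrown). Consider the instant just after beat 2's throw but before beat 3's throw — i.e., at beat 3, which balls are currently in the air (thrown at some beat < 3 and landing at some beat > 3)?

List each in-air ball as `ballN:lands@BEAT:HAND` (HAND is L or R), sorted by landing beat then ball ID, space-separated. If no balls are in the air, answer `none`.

Beat 0 (L): throw ball1 h=7 -> lands@7:R; in-air after throw: [b1@7:R]
Beat 1 (R): throw ball2 h=2 -> lands@3:R; in-air after throw: [b2@3:R b1@7:R]
Beat 2 (L): throw ball3 h=3 -> lands@5:R; in-air after throw: [b2@3:R b3@5:R b1@7:R]
Beat 3 (R): throw ball2 h=7 -> lands@10:L; in-air after throw: [b3@5:R b1@7:R b2@10:L]

Answer: ball3:lands@5:R ball1:lands@7:R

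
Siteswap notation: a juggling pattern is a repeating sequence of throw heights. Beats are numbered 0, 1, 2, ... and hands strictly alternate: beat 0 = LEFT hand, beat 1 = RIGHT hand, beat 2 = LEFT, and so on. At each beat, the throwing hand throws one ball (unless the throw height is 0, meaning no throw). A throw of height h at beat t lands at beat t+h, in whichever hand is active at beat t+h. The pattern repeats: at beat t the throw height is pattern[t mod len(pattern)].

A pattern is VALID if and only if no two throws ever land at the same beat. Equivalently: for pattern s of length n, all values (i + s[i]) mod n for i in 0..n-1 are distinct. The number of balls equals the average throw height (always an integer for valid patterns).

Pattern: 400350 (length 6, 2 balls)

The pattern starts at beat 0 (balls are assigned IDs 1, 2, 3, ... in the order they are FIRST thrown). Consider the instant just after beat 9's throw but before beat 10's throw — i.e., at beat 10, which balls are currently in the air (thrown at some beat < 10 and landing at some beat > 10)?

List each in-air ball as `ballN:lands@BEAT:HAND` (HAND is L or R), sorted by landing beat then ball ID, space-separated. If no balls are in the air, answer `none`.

Beat 0 (L): throw ball1 h=4 -> lands@4:L; in-air after throw: [b1@4:L]
Beat 3 (R): throw ball2 h=3 -> lands@6:L; in-air after throw: [b1@4:L b2@6:L]
Beat 4 (L): throw ball1 h=5 -> lands@9:R; in-air after throw: [b2@6:L b1@9:R]
Beat 6 (L): throw ball2 h=4 -> lands@10:L; in-air after throw: [b1@9:R b2@10:L]
Beat 9 (R): throw ball1 h=3 -> lands@12:L; in-air after throw: [b2@10:L b1@12:L]
Beat 10 (L): throw ball2 h=5 -> lands@15:R; in-air after throw: [b1@12:L b2@15:R]

Answer: ball1:lands@12:L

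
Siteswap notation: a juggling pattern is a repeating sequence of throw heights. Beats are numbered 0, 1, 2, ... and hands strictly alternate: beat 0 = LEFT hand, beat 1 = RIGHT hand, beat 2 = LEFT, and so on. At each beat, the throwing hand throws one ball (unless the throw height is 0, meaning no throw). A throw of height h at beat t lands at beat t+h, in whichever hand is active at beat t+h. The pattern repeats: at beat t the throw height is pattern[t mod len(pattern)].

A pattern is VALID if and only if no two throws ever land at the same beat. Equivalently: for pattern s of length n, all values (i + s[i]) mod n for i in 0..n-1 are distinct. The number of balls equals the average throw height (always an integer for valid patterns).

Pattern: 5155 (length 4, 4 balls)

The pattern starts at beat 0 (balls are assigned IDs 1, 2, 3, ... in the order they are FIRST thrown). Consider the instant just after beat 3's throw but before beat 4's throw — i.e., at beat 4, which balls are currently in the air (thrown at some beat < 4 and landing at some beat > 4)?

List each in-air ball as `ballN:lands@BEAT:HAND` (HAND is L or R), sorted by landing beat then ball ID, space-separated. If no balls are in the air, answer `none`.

Answer: ball1:lands@5:R ball2:lands@7:R ball3:lands@8:L

Derivation:
Beat 0 (L): throw ball1 h=5 -> lands@5:R; in-air after throw: [b1@5:R]
Beat 1 (R): throw ball2 h=1 -> lands@2:L; in-air after throw: [b2@2:L b1@5:R]
Beat 2 (L): throw ball2 h=5 -> lands@7:R; in-air after throw: [b1@5:R b2@7:R]
Beat 3 (R): throw ball3 h=5 -> lands@8:L; in-air after throw: [b1@5:R b2@7:R b3@8:L]
Beat 4 (L): throw ball4 h=5 -> lands@9:R; in-air after throw: [b1@5:R b2@7:R b3@8:L b4@9:R]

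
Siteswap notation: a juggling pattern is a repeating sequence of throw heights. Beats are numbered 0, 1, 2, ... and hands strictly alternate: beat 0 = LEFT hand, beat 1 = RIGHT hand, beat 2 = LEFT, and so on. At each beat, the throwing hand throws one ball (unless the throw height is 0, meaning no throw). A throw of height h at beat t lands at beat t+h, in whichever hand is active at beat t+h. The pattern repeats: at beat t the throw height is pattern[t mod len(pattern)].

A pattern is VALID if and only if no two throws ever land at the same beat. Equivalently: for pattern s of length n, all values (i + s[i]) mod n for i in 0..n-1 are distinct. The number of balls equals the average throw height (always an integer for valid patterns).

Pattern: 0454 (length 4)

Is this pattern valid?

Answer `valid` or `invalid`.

i=0: (i + s[i]) mod n = (0 + 0) mod 4 = 0
i=1: (i + s[i]) mod n = (1 + 4) mod 4 = 1
i=2: (i + s[i]) mod n = (2 + 5) mod 4 = 3
i=3: (i + s[i]) mod n = (3 + 4) mod 4 = 3
Residues: [0, 1, 3, 3], distinct: False

Answer: invalid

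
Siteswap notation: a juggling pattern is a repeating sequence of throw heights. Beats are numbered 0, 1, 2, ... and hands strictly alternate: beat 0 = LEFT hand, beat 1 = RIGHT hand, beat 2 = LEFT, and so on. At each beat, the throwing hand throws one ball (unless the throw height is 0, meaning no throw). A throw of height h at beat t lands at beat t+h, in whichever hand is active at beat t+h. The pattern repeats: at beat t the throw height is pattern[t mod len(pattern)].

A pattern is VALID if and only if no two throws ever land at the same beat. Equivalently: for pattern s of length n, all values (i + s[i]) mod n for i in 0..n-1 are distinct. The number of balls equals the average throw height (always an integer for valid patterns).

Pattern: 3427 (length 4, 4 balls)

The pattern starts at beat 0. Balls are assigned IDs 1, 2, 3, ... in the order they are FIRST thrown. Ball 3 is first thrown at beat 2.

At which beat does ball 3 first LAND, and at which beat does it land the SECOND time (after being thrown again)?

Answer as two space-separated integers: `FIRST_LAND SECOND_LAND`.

Beat 0 (L): throw ball1 h=3 -> lands@3:R; in-air after throw: [b1@3:R]
Beat 1 (R): throw ball2 h=4 -> lands@5:R; in-air after throw: [b1@3:R b2@5:R]
Beat 2 (L): throw ball3 h=2 -> lands@4:L; in-air after throw: [b1@3:R b3@4:L b2@5:R]
Beat 3 (R): throw ball1 h=7 -> lands@10:L; in-air after throw: [b3@4:L b2@5:R b1@10:L]
Beat 4 (L): throw ball3 h=3 -> lands@7:R; in-air after throw: [b2@5:R b3@7:R b1@10:L]
Beat 5 (R): throw ball2 h=4 -> lands@9:R; in-air after throw: [b3@7:R b2@9:R b1@10:L]
Beat 6 (L): throw ball4 h=2 -> lands@8:L; in-air after throw: [b3@7:R b4@8:L b2@9:R b1@10:L]
Beat 7 (R): throw ball3 h=7 -> lands@14:L; in-air after throw: [b4@8:L b2@9:R b1@10:L b3@14:L]
Ball 3: thrown@2 h=2 -> first land @4; rethrown@4 h=3 -> second land @7

Answer: 4 7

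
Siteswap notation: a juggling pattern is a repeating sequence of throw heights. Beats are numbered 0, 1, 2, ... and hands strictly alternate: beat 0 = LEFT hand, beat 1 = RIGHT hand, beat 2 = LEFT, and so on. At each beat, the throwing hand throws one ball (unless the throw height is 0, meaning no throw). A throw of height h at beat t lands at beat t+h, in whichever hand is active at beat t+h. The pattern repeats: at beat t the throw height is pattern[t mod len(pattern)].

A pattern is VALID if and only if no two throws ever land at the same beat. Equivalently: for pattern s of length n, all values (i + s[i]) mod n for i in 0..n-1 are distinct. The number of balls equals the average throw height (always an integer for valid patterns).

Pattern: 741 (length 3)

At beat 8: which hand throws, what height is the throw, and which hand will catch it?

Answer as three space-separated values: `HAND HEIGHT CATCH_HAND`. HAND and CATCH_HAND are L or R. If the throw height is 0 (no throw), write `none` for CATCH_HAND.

Beat 8: 8 mod 2 = 0, so hand = L
Throw height = pattern[8 mod 3] = pattern[2] = 1
Lands at beat 8+1=9, 9 mod 2 = 1, so catch hand = R

Answer: L 1 R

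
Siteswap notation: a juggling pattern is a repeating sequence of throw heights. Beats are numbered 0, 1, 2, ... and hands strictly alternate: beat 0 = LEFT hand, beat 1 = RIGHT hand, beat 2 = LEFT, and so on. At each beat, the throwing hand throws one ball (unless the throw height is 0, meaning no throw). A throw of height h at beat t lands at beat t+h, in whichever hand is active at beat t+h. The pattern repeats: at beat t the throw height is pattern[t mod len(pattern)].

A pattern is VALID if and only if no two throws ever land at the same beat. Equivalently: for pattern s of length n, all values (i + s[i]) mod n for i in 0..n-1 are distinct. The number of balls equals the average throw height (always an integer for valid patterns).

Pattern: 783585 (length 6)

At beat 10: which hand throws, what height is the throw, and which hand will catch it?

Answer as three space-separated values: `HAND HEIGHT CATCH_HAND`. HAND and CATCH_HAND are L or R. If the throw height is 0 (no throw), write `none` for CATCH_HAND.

Beat 10: 10 mod 2 = 0, so hand = L
Throw height = pattern[10 mod 6] = pattern[4] = 8
Lands at beat 10+8=18, 18 mod 2 = 0, so catch hand = L

Answer: L 8 L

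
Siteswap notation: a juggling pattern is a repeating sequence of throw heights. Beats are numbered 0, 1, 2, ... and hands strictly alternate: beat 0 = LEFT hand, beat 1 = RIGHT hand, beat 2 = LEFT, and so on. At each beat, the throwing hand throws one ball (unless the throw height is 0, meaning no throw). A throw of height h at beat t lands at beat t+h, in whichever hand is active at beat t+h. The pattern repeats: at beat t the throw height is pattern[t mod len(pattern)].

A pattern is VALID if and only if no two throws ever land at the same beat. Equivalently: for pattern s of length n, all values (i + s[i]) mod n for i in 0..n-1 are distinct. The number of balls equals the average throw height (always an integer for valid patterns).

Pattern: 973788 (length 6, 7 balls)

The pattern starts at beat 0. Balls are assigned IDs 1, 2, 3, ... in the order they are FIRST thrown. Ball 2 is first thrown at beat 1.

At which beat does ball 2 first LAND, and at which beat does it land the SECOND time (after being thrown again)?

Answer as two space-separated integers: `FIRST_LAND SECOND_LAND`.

Beat 0 (L): throw ball1 h=9 -> lands@9:R; in-air after throw: [b1@9:R]
Beat 1 (R): throw ball2 h=7 -> lands@8:L; in-air after throw: [b2@8:L b1@9:R]
Beat 2 (L): throw ball3 h=3 -> lands@5:R; in-air after throw: [b3@5:R b2@8:L b1@9:R]
Beat 3 (R): throw ball4 h=7 -> lands@10:L; in-air after throw: [b3@5:R b2@8:L b1@9:R b4@10:L]
Beat 4 (L): throw ball5 h=8 -> lands@12:L; in-air after throw: [b3@5:R b2@8:L b1@9:R b4@10:L b5@12:L]
Beat 5 (R): throw ball3 h=8 -> lands@13:R; in-air after throw: [b2@8:L b1@9:R b4@10:L b5@12:L b3@13:R]
Beat 6 (L): throw ball6 h=9 -> lands@15:R; in-air after throw: [b2@8:L b1@9:R b4@10:L b5@12:L b3@13:R b6@15:R]
Beat 7 (R): throw ball7 h=7 -> lands@14:L; in-air after throw: [b2@8:L b1@9:R b4@10:L b5@12:L b3@13:R b7@14:L b6@15:R]
Beat 8 (L): throw ball2 h=3 -> lands@11:R; in-air after throw: [b1@9:R b4@10:L b2@11:R b5@12:L b3@13:R b7@14:L b6@15:R]
Beat 9 (R): throw ball1 h=7 -> lands@16:L; in-air after throw: [b4@10:L b2@11:R b5@12:L b3@13:R b7@14:L b6@15:R b1@16:L]
Beat 10 (L): throw ball4 h=8 -> lands@18:L; in-air after throw: [b2@11:R b5@12:L b3@13:R b7@14:L b6@15:R b1@16:L b4@18:L]
Beat 11 (R): throw ball2 h=8 -> lands@19:R; in-air after throw: [b5@12:L b3@13:R b7@14:L b6@15:R b1@16:L b4@18:L b2@19:R]
Ball 2: thrown@1 h=7 -> first land @8; rethrown@8 h=3 -> second land @11

Answer: 8 11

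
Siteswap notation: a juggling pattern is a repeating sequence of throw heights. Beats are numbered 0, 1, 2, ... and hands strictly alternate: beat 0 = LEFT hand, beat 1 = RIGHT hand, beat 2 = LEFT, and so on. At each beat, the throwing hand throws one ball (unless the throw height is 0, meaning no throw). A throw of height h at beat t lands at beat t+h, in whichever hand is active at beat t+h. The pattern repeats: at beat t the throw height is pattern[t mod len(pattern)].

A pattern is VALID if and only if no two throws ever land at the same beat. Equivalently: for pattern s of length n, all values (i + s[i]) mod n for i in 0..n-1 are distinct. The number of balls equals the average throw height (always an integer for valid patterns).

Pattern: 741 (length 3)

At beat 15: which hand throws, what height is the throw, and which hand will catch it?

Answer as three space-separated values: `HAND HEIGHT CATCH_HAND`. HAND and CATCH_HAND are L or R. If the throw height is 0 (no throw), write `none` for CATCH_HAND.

Answer: R 7 L

Derivation:
Beat 15: 15 mod 2 = 1, so hand = R
Throw height = pattern[15 mod 3] = pattern[0] = 7
Lands at beat 15+7=22, 22 mod 2 = 0, so catch hand = L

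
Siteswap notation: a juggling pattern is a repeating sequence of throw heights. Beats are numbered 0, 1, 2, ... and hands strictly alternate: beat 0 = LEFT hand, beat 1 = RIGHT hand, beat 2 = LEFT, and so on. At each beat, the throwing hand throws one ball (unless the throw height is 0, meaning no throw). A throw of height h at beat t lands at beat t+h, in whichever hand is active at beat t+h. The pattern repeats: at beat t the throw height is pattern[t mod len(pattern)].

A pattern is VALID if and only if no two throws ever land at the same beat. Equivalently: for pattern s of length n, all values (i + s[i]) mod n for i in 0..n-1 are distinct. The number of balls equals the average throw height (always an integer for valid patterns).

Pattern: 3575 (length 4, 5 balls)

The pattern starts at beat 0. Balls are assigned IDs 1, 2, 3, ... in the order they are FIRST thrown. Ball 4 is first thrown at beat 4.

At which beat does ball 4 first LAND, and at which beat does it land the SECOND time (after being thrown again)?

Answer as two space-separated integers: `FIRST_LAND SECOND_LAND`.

Answer: 7 12

Derivation:
Beat 0 (L): throw ball1 h=3 -> lands@3:R; in-air after throw: [b1@3:R]
Beat 1 (R): throw ball2 h=5 -> lands@6:L; in-air after throw: [b1@3:R b2@6:L]
Beat 2 (L): throw ball3 h=7 -> lands@9:R; in-air after throw: [b1@3:R b2@6:L b3@9:R]
Beat 3 (R): throw ball1 h=5 -> lands@8:L; in-air after throw: [b2@6:L b1@8:L b3@9:R]
Beat 4 (L): throw ball4 h=3 -> lands@7:R; in-air after throw: [b2@6:L b4@7:R b1@8:L b3@9:R]
Beat 5 (R): throw ball5 h=5 -> lands@10:L; in-air after throw: [b2@6:L b4@7:R b1@8:L b3@9:R b5@10:L]
Beat 6 (L): throw ball2 h=7 -> lands@13:R; in-air after throw: [b4@7:R b1@8:L b3@9:R b5@10:L b2@13:R]
Beat 7 (R): throw ball4 h=5 -> lands@12:L; in-air after throw: [b1@8:L b3@9:R b5@10:L b4@12:L b2@13:R]
Beat 8 (L): throw ball1 h=3 -> lands@11:R; in-air after throw: [b3@9:R b5@10:L b1@11:R b4@12:L b2@13:R]
Beat 9 (R): throw ball3 h=5 -> lands@14:L; in-air after throw: [b5@10:L b1@11:R b4@12:L b2@13:R b3@14:L]
Beat 10 (L): throw ball5 h=7 -> lands@17:R; in-air after throw: [b1@11:R b4@12:L b2@13:R b3@14:L b5@17:R]
Beat 11 (R): throw ball1 h=5 -> lands@16:L; in-air after throw: [b4@12:L b2@13:R b3@14:L b1@16:L b5@17:R]
Beat 12 (L): throw ball4 h=3 -> lands@15:R; in-air after throw: [b2@13:R b3@14:L b4@15:R b1@16:L b5@17:R]
Ball 4: thrown@4 h=3 -> first land @7; rethrown@7 h=5 -> second land @12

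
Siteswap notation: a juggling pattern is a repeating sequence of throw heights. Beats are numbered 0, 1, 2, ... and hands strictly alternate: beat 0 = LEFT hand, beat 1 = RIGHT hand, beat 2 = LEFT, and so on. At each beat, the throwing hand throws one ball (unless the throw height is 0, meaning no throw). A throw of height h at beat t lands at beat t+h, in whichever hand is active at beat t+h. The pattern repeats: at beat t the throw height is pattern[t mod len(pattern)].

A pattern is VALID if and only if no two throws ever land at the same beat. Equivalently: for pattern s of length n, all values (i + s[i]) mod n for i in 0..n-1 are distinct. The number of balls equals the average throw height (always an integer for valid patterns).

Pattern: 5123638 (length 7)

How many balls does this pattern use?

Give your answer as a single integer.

Pattern = [5, 1, 2, 3, 6, 3, 8], length n = 7
  position 0: throw height = 5, running sum = 5
  position 1: throw height = 1, running sum = 6
  position 2: throw height = 2, running sum = 8
  position 3: throw height = 3, running sum = 11
  position 4: throw height = 6, running sum = 17
  position 5: throw height = 3, running sum = 20
  position 6: throw height = 8, running sum = 28
Total sum = 28; balls = sum / n = 28 / 7 = 4

Answer: 4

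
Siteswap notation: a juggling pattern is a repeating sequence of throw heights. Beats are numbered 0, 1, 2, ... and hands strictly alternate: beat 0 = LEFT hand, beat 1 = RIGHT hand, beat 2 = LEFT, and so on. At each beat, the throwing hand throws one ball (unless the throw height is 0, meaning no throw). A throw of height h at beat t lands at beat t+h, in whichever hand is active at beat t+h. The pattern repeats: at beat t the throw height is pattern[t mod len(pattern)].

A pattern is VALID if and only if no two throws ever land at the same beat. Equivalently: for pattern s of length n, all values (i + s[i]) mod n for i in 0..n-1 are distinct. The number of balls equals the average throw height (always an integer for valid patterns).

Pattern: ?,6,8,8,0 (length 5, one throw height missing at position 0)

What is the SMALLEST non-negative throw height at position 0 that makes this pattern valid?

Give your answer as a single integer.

i=0: s[i]=? (unknown)
i=1: (1 + 6) mod 5 = 2
i=2: (2 + 8) mod 5 = 0
i=3: (3 + 8) mod 5 = 1
i=4: (4 + 0) mod 5 = 4
Known residues: [0, 1, 2, 4]; need a permutation of 0..4, so missing residue r = 3
Need (0 + s) mod 5 = 3; smallest s = (3 - 0) mod 5 = 3

Answer: 3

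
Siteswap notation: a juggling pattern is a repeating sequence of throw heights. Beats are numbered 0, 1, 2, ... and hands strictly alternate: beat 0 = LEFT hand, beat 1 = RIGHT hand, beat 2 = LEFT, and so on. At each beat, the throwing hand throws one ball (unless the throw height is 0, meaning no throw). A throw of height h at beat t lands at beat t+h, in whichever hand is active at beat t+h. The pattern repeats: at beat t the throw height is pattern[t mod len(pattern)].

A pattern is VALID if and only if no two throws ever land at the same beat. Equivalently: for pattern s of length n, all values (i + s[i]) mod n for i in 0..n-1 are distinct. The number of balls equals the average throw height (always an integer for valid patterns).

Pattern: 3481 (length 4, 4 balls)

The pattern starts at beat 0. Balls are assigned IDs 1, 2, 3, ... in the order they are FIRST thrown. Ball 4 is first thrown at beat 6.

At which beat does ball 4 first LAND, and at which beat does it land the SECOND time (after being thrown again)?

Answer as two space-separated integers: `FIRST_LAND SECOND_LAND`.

Answer: 14 22

Derivation:
Beat 0 (L): throw ball1 h=3 -> lands@3:R; in-air after throw: [b1@3:R]
Beat 1 (R): throw ball2 h=4 -> lands@5:R; in-air after throw: [b1@3:R b2@5:R]
Beat 2 (L): throw ball3 h=8 -> lands@10:L; in-air after throw: [b1@3:R b2@5:R b3@10:L]
Beat 3 (R): throw ball1 h=1 -> lands@4:L; in-air after throw: [b1@4:L b2@5:R b3@10:L]
Beat 4 (L): throw ball1 h=3 -> lands@7:R; in-air after throw: [b2@5:R b1@7:R b3@10:L]
Beat 5 (R): throw ball2 h=4 -> lands@9:R; in-air after throw: [b1@7:R b2@9:R b3@10:L]
Beat 6 (L): throw ball4 h=8 -> lands@14:L; in-air after throw: [b1@7:R b2@9:R b3@10:L b4@14:L]
Beat 7 (R): throw ball1 h=1 -> lands@8:L; in-air after throw: [b1@8:L b2@9:R b3@10:L b4@14:L]
Beat 8 (L): throw ball1 h=3 -> lands@11:R; in-air after throw: [b2@9:R b3@10:L b1@11:R b4@14:L]
Beat 9 (R): throw ball2 h=4 -> lands@13:R; in-air after throw: [b3@10:L b1@11:R b2@13:R b4@14:L]
Beat 10 (L): throw ball3 h=8 -> lands@18:L; in-air after throw: [b1@11:R b2@13:R b4@14:L b3@18:L]
Beat 11 (R): throw ball1 h=1 -> lands@12:L; in-air after throw: [b1@12:L b2@13:R b4@14:L b3@18:L]
Beat 12 (L): throw ball1 h=3 -> lands@15:R; in-air after throw: [b2@13:R b4@14:L b1@15:R b3@18:L]
Beat 13 (R): throw ball2 h=4 -> lands@17:R; in-air after throw: [b4@14:L b1@15:R b2@17:R b3@18:L]
Beat 14 (L): throw ball4 h=8 -> lands@22:L; in-air after throw: [b1@15:R b2@17:R b3@18:L b4@22:L]
Ball 4: thrown@6 h=8 -> first land @14; rethrown@14 h=8 -> second land @22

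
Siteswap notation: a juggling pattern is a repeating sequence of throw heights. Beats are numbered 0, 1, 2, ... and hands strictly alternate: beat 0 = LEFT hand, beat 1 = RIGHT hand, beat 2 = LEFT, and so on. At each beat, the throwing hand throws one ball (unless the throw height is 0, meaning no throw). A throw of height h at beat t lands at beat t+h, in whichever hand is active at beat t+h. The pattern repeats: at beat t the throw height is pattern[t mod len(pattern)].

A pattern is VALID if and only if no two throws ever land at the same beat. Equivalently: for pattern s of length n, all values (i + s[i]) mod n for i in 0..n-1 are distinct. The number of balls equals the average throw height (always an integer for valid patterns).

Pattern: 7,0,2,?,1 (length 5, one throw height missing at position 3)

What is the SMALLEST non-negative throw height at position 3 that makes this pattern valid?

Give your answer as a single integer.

i=0: (0 + 7) mod 5 = 2
i=1: (1 + 0) mod 5 = 1
i=2: (2 + 2) mod 5 = 4
i=3: s[i]=? (unknown)
i=4: (4 + 1) mod 5 = 0
Known residues: [0, 1, 2, 4]; need a permutation of 0..4, so missing residue r = 3
Need (3 + s) mod 5 = 3; smallest s = (3 - 3) mod 5 = 0

Answer: 0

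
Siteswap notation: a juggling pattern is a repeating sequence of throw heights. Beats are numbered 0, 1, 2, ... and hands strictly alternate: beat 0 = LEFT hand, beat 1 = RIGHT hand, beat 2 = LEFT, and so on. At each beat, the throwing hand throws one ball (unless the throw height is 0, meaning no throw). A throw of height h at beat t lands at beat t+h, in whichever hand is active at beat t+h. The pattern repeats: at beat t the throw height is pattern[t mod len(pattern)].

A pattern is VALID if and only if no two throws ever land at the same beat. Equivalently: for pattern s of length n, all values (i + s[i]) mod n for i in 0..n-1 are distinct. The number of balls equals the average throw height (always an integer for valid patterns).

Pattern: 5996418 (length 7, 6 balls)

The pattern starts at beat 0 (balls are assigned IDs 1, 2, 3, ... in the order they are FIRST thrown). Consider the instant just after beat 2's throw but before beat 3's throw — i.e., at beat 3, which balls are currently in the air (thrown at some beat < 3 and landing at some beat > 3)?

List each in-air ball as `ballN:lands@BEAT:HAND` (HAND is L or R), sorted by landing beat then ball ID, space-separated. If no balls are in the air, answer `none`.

Answer: ball1:lands@5:R ball2:lands@10:L ball3:lands@11:R

Derivation:
Beat 0 (L): throw ball1 h=5 -> lands@5:R; in-air after throw: [b1@5:R]
Beat 1 (R): throw ball2 h=9 -> lands@10:L; in-air after throw: [b1@5:R b2@10:L]
Beat 2 (L): throw ball3 h=9 -> lands@11:R; in-air after throw: [b1@5:R b2@10:L b3@11:R]
Beat 3 (R): throw ball4 h=6 -> lands@9:R; in-air after throw: [b1@5:R b4@9:R b2@10:L b3@11:R]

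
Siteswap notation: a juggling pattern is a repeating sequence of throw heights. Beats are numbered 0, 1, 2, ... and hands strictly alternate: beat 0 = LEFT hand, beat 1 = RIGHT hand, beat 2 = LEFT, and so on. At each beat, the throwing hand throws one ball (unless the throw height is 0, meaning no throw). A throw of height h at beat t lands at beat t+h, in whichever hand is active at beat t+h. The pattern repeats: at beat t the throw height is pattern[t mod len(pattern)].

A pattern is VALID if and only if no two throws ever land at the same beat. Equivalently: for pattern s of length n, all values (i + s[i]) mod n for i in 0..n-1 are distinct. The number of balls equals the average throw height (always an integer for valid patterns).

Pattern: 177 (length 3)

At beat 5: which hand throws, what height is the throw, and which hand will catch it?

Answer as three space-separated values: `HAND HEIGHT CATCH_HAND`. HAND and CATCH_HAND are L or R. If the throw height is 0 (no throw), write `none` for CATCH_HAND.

Answer: R 7 L

Derivation:
Beat 5: 5 mod 2 = 1, so hand = R
Throw height = pattern[5 mod 3] = pattern[2] = 7
Lands at beat 5+7=12, 12 mod 2 = 0, so catch hand = L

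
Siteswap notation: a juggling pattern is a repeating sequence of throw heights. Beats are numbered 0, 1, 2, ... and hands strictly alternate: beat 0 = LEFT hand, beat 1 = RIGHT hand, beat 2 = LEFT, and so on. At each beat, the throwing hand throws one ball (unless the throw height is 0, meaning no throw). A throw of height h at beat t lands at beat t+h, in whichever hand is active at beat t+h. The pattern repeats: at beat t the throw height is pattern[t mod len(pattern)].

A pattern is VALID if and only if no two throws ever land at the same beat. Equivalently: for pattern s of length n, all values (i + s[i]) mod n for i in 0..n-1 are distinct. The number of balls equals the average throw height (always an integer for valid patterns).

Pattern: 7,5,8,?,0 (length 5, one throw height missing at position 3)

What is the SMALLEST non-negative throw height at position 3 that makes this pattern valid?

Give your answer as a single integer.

Answer: 0

Derivation:
i=0: (0 + 7) mod 5 = 2
i=1: (1 + 5) mod 5 = 1
i=2: (2 + 8) mod 5 = 0
i=3: s[i]=? (unknown)
i=4: (4 + 0) mod 5 = 4
Known residues: [0, 1, 2, 4]; need a permutation of 0..4, so missing residue r = 3
Need (3 + s) mod 5 = 3; smallest s = (3 - 3) mod 5 = 0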